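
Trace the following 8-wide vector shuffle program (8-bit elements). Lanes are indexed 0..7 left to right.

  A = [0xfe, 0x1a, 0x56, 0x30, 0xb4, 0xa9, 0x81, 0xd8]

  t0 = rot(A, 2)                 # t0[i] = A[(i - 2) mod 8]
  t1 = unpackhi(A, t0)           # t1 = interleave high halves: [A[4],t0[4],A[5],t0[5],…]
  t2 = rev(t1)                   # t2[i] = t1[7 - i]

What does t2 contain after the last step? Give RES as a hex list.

  t0: 81 d8 fe 1a 56 30 b4 a9
  t1: b4 56 a9 30 81 b4 d8 a9
  t2: a9 d8 b4 81 30 a9 56 b4

RES = [0xa9, 0xd8, 0xb4, 0x81, 0x30, 0xa9, 0x56, 0xb4]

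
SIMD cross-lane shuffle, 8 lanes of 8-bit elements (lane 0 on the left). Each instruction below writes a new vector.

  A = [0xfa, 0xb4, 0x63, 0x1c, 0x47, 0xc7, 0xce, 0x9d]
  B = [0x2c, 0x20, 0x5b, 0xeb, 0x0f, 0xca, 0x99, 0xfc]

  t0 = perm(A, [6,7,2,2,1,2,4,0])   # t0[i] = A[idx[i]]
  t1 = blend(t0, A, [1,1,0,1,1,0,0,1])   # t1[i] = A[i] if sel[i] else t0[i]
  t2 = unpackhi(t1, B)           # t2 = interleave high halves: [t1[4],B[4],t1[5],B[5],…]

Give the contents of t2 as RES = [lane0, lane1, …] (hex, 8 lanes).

RES = [0x47, 0x0f, 0x63, 0xca, 0x47, 0x99, 0x9d, 0xfc]

  t0: ce 9d 63 63 b4 63 47 fa
  t1: fa b4 63 1c 47 63 47 9d
  t2: 47 0f 63 ca 47 99 9d fc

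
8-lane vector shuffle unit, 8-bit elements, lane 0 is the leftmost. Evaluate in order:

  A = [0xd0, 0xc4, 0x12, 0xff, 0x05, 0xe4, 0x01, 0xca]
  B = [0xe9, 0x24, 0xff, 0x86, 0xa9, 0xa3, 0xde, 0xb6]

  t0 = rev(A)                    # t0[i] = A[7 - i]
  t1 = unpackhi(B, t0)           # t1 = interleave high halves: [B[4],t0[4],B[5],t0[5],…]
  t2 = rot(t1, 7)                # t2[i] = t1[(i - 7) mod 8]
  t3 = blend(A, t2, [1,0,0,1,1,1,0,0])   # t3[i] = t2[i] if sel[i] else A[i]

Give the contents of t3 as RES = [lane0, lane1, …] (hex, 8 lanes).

→ t0 |ca|01|e4|05|ff|12|c4|d0|
→ t1 |a9|ff|a3|12|de|c4|b6|d0|
→ t2 |ff|a3|12|de|c4|b6|d0|a9|
→ t3 |ff|c4|12|de|c4|b6|01|ca|

RES = [ 0xff  0xc4  0x12  0xde  0xc4  0xb6  0x01  0xca ]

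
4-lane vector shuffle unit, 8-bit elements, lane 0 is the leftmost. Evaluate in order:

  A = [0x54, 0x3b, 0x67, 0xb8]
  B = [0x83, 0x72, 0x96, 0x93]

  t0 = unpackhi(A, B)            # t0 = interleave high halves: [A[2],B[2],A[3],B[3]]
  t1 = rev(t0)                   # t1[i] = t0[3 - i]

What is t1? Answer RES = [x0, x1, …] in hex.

  t0: 67 96 b8 93
  t1: 93 b8 96 67

RES = [ 0x93  0xb8  0x96  0x67 ]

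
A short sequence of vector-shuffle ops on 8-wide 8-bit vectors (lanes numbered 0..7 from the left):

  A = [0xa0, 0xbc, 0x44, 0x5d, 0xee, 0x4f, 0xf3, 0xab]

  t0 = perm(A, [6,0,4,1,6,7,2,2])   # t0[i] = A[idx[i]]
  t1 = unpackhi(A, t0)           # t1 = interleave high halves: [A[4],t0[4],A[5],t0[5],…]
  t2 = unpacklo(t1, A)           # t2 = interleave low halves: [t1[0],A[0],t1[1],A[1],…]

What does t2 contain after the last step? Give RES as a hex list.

RES = [ 0xee  0xa0  0xf3  0xbc  0x4f  0x44  0xab  0x5d ]

t0 = [0xf3, 0xa0, 0xee, 0xbc, 0xf3, 0xab, 0x44, 0x44]
t1 = [0xee, 0xf3, 0x4f, 0xab, 0xf3, 0x44, 0xab, 0x44]
t2 = [0xee, 0xa0, 0xf3, 0xbc, 0x4f, 0x44, 0xab, 0x5d]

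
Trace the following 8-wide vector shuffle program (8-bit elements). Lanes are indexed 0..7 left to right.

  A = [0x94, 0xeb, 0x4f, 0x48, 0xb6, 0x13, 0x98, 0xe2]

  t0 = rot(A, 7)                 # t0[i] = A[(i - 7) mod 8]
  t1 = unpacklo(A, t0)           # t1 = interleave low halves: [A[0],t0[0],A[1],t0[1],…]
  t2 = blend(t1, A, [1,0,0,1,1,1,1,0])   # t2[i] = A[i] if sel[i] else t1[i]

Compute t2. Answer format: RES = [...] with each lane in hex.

  t0: eb 4f 48 b6 13 98 e2 94
  t1: 94 eb eb 4f 4f 48 48 b6
  t2: 94 eb eb 48 b6 13 98 b6

RES = [0x94, 0xeb, 0xeb, 0x48, 0xb6, 0x13, 0x98, 0xb6]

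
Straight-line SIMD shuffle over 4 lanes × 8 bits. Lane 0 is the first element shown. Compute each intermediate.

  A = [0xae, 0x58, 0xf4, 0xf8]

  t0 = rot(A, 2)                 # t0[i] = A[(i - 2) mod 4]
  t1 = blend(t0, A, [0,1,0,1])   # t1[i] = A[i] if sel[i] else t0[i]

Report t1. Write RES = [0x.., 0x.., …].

t0 = [0xf4, 0xf8, 0xae, 0x58]
t1 = [0xf4, 0x58, 0xae, 0xf8]

RES = [0xf4, 0x58, 0xae, 0xf8]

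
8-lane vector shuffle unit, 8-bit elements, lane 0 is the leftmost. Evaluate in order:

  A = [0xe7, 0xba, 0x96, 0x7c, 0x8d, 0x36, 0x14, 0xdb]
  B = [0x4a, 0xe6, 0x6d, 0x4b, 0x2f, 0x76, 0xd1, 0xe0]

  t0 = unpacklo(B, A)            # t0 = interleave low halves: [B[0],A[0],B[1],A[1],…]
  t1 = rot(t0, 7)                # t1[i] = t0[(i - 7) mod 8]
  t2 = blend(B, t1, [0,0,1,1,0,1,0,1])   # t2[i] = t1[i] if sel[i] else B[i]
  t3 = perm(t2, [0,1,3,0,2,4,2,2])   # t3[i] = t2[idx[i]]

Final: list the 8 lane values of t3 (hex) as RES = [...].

RES = [0x4a, 0xe6, 0x6d, 0x4a, 0xba, 0x2f, 0xba, 0xba]

  t0: 4a e7 e6 ba 6d 96 4b 7c
  t1: e7 e6 ba 6d 96 4b 7c 4a
  t2: 4a e6 ba 6d 2f 4b d1 4a
  t3: 4a e6 6d 4a ba 2f ba ba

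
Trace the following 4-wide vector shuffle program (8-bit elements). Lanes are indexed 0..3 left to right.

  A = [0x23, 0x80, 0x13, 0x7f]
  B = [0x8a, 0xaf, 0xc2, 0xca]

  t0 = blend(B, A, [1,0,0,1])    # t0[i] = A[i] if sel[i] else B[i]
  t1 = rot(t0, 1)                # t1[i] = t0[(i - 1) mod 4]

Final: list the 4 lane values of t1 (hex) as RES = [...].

  t0: 23 af c2 7f
  t1: 7f 23 af c2

RES = [0x7f, 0x23, 0xaf, 0xc2]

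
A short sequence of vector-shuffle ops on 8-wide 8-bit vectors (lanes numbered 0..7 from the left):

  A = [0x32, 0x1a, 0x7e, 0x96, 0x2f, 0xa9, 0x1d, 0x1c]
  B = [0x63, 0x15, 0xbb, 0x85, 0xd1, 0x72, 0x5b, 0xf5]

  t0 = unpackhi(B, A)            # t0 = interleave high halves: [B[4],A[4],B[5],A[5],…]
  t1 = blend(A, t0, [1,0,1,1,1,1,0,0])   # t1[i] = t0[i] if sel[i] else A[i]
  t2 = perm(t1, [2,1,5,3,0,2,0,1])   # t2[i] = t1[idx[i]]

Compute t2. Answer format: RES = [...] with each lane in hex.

RES = [0x72, 0x1a, 0x1d, 0xa9, 0xd1, 0x72, 0xd1, 0x1a]

  t0: d1 2f 72 a9 5b 1d f5 1c
  t1: d1 1a 72 a9 5b 1d 1d 1c
  t2: 72 1a 1d a9 d1 72 d1 1a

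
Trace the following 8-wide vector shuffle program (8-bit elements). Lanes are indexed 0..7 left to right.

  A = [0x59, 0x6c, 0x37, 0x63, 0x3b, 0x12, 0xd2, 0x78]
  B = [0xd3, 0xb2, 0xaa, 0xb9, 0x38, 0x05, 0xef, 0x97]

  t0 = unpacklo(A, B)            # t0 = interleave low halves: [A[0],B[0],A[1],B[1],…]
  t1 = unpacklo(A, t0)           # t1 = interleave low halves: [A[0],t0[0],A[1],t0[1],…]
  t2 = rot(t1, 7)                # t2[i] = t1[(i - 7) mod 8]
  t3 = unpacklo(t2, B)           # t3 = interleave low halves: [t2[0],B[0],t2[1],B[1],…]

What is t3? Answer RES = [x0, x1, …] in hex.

  t0: 59 d3 6c b2 37 aa 63 b9
  t1: 59 59 6c d3 37 6c 63 b2
  t2: 59 6c d3 37 6c 63 b2 59
  t3: 59 d3 6c b2 d3 aa 37 b9

RES = [ 0x59  0xd3  0x6c  0xb2  0xd3  0xaa  0x37  0xb9 ]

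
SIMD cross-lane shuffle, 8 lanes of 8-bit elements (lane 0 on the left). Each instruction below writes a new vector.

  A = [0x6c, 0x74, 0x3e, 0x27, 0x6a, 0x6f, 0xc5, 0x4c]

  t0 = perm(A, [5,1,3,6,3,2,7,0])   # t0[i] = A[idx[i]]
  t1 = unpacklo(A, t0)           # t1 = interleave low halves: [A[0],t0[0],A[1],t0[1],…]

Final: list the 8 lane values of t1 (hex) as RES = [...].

→ t0 |6f|74|27|c5|27|3e|4c|6c|
→ t1 |6c|6f|74|74|3e|27|27|c5|

RES = [ 0x6c  0x6f  0x74  0x74  0x3e  0x27  0x27  0xc5 ]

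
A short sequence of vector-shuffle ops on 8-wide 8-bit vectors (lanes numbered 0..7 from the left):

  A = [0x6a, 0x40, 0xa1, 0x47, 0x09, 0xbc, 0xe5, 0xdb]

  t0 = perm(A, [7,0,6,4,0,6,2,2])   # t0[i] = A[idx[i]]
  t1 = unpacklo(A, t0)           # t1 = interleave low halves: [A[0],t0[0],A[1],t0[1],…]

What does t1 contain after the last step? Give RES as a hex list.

t0 = [0xdb, 0x6a, 0xe5, 0x09, 0x6a, 0xe5, 0xa1, 0xa1]
t1 = [0x6a, 0xdb, 0x40, 0x6a, 0xa1, 0xe5, 0x47, 0x09]

RES = [ 0x6a  0xdb  0x40  0x6a  0xa1  0xe5  0x47  0x09 ]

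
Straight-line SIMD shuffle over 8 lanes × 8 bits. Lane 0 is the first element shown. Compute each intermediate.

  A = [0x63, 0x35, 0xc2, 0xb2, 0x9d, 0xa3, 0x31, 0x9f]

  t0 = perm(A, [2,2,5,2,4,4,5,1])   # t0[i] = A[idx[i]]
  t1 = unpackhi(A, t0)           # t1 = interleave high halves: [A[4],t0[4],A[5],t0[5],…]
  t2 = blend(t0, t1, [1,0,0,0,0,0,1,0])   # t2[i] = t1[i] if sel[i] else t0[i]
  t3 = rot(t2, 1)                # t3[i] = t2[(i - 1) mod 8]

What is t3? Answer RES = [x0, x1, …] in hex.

RES = [ 0x35  0x9d  0xc2  0xa3  0xc2  0x9d  0x9d  0x9f ]

t0 = [0xc2, 0xc2, 0xa3, 0xc2, 0x9d, 0x9d, 0xa3, 0x35]
t1 = [0x9d, 0x9d, 0xa3, 0x9d, 0x31, 0xa3, 0x9f, 0x35]
t2 = [0x9d, 0xc2, 0xa3, 0xc2, 0x9d, 0x9d, 0x9f, 0x35]
t3 = [0x35, 0x9d, 0xc2, 0xa3, 0xc2, 0x9d, 0x9d, 0x9f]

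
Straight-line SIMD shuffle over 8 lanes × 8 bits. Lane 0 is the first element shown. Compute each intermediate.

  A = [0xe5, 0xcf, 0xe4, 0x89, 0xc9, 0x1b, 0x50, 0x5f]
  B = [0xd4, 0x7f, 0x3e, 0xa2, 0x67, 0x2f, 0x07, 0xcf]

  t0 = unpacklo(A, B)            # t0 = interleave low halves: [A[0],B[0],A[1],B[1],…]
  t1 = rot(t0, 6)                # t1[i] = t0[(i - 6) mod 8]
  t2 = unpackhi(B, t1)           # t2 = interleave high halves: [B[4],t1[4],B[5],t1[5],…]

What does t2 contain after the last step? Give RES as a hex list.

RES = [ 0x67  0x89  0x2f  0xa2  0x07  0xe5  0xcf  0xd4 ]

→ t0 |e5|d4|cf|7f|e4|3e|89|a2|
→ t1 |cf|7f|e4|3e|89|a2|e5|d4|
→ t2 |67|89|2f|a2|07|e5|cf|d4|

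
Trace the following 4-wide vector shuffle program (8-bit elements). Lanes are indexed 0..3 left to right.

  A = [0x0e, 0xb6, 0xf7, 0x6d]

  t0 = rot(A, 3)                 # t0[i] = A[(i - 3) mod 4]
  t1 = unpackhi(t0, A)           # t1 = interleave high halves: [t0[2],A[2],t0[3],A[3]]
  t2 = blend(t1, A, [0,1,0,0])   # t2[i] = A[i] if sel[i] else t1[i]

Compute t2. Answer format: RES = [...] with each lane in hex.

RES = [ 0x6d  0xb6  0x0e  0x6d ]

t0 = [0xb6, 0xf7, 0x6d, 0x0e]
t1 = [0x6d, 0xf7, 0x0e, 0x6d]
t2 = [0x6d, 0xb6, 0x0e, 0x6d]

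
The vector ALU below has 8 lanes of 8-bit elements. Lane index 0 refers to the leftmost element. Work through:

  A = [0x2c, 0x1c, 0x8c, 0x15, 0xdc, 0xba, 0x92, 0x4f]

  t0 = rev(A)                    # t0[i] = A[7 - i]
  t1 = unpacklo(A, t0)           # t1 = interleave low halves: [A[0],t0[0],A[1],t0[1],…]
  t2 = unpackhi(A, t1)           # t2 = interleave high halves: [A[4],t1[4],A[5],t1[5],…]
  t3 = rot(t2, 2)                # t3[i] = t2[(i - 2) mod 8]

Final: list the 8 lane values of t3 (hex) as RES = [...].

RES = [0x4f, 0xdc, 0xdc, 0x8c, 0xba, 0xba, 0x92, 0x15]

→ t0 |4f|92|ba|dc|15|8c|1c|2c|
→ t1 |2c|4f|1c|92|8c|ba|15|dc|
→ t2 |dc|8c|ba|ba|92|15|4f|dc|
→ t3 |4f|dc|dc|8c|ba|ba|92|15|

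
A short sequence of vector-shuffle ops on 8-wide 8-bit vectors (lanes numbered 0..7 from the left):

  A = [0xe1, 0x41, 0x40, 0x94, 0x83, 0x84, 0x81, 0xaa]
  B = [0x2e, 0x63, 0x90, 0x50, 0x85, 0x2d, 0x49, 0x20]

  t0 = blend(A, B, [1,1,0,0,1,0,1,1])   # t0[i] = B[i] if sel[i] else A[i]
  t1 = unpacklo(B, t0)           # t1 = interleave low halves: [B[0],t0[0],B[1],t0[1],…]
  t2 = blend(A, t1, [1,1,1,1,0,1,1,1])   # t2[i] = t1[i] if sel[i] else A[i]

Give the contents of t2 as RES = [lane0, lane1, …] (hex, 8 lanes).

RES = [ 0x2e  0x2e  0x63  0x63  0x83  0x40  0x50  0x94 ]

t0 = [0x2e, 0x63, 0x40, 0x94, 0x85, 0x84, 0x49, 0x20]
t1 = [0x2e, 0x2e, 0x63, 0x63, 0x90, 0x40, 0x50, 0x94]
t2 = [0x2e, 0x2e, 0x63, 0x63, 0x83, 0x40, 0x50, 0x94]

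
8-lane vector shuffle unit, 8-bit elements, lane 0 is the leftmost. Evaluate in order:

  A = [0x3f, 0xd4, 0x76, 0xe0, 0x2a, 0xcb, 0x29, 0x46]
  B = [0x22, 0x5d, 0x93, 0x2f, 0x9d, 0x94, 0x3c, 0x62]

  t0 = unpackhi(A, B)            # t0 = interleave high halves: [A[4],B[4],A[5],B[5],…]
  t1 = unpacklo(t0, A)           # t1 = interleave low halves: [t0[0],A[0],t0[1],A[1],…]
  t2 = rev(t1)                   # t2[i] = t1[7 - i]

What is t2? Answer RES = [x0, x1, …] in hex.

RES = [0xe0, 0x94, 0x76, 0xcb, 0xd4, 0x9d, 0x3f, 0x2a]

t0 = [0x2a, 0x9d, 0xcb, 0x94, 0x29, 0x3c, 0x46, 0x62]
t1 = [0x2a, 0x3f, 0x9d, 0xd4, 0xcb, 0x76, 0x94, 0xe0]
t2 = [0xe0, 0x94, 0x76, 0xcb, 0xd4, 0x9d, 0x3f, 0x2a]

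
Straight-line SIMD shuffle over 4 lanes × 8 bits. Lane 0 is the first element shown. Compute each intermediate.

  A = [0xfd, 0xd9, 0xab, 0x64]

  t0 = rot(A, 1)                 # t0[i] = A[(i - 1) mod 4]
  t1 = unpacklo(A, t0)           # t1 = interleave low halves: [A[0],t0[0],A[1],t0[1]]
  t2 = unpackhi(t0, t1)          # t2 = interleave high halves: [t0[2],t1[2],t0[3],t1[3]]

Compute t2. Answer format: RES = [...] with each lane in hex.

RES = [ 0xd9  0xd9  0xab  0xfd ]

  t0: 64 fd d9 ab
  t1: fd 64 d9 fd
  t2: d9 d9 ab fd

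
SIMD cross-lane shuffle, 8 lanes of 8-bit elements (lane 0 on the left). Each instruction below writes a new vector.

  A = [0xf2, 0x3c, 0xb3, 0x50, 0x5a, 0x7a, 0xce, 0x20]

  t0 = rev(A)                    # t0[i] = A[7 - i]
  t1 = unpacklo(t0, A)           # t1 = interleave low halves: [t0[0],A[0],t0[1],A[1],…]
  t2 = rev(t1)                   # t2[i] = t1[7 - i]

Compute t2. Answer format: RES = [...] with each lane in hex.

RES = [ 0x50  0x5a  0xb3  0x7a  0x3c  0xce  0xf2  0x20 ]

  t0: 20 ce 7a 5a 50 b3 3c f2
  t1: 20 f2 ce 3c 7a b3 5a 50
  t2: 50 5a b3 7a 3c ce f2 20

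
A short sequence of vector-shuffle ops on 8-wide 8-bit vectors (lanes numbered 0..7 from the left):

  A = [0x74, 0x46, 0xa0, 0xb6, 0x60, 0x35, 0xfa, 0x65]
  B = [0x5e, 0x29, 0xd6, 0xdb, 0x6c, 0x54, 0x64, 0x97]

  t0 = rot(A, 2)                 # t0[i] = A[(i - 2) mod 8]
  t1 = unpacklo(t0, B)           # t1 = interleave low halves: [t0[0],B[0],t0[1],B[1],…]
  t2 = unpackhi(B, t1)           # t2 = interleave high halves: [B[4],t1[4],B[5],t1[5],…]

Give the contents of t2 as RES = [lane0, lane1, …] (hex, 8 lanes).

  t0: fa 65 74 46 a0 b6 60 35
  t1: fa 5e 65 29 74 d6 46 db
  t2: 6c 74 54 d6 64 46 97 db

RES = [ 0x6c  0x74  0x54  0xd6  0x64  0x46  0x97  0xdb ]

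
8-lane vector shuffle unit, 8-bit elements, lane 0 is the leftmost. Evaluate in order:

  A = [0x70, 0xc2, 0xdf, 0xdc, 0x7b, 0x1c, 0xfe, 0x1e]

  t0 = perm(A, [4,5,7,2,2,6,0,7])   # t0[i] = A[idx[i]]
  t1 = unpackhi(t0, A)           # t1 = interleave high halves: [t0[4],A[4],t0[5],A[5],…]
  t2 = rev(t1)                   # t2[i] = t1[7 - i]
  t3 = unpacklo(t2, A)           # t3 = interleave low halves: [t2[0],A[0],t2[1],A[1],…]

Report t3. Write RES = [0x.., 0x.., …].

RES = [0x1e, 0x70, 0x1e, 0xc2, 0xfe, 0xdf, 0x70, 0xdc]

→ t0 |7b|1c|1e|df|df|fe|70|1e|
→ t1 |df|7b|fe|1c|70|fe|1e|1e|
→ t2 |1e|1e|fe|70|1c|fe|7b|df|
→ t3 |1e|70|1e|c2|fe|df|70|dc|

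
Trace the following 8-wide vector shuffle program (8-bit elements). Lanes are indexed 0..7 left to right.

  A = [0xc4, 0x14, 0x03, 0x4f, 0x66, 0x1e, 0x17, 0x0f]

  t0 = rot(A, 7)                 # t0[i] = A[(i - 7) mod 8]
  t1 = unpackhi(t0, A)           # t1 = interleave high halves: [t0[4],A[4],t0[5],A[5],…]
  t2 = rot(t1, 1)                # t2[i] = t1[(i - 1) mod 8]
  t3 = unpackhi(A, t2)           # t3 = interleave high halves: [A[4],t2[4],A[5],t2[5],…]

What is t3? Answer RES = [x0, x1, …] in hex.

RES = [0x66, 0x1e, 0x1e, 0x0f, 0x17, 0x17, 0x0f, 0xc4]

t0 = [0x14, 0x03, 0x4f, 0x66, 0x1e, 0x17, 0x0f, 0xc4]
t1 = [0x1e, 0x66, 0x17, 0x1e, 0x0f, 0x17, 0xc4, 0x0f]
t2 = [0x0f, 0x1e, 0x66, 0x17, 0x1e, 0x0f, 0x17, 0xc4]
t3 = [0x66, 0x1e, 0x1e, 0x0f, 0x17, 0x17, 0x0f, 0xc4]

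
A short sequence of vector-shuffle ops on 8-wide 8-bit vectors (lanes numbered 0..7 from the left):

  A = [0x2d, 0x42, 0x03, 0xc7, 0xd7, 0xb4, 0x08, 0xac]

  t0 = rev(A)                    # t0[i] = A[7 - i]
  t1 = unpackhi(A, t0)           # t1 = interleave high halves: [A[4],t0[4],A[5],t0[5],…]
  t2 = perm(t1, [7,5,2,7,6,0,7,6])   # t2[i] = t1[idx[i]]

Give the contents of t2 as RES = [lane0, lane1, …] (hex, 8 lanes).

→ t0 |ac|08|b4|d7|c7|03|42|2d|
→ t1 |d7|c7|b4|03|08|42|ac|2d|
→ t2 |2d|42|b4|2d|ac|d7|2d|ac|

RES = [0x2d, 0x42, 0xb4, 0x2d, 0xac, 0xd7, 0x2d, 0xac]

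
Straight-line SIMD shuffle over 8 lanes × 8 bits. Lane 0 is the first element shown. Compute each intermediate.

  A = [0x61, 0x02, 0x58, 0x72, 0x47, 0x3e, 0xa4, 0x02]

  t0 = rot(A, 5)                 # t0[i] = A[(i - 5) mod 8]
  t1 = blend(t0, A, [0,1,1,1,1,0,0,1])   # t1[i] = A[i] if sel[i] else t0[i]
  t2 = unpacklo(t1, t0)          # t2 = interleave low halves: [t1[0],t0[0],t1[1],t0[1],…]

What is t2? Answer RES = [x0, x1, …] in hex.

RES = [ 0x72  0x72  0x02  0x47  0x58  0x3e  0x72  0xa4 ]

t0 = [0x72, 0x47, 0x3e, 0xa4, 0x02, 0x61, 0x02, 0x58]
t1 = [0x72, 0x02, 0x58, 0x72, 0x47, 0x61, 0x02, 0x02]
t2 = [0x72, 0x72, 0x02, 0x47, 0x58, 0x3e, 0x72, 0xa4]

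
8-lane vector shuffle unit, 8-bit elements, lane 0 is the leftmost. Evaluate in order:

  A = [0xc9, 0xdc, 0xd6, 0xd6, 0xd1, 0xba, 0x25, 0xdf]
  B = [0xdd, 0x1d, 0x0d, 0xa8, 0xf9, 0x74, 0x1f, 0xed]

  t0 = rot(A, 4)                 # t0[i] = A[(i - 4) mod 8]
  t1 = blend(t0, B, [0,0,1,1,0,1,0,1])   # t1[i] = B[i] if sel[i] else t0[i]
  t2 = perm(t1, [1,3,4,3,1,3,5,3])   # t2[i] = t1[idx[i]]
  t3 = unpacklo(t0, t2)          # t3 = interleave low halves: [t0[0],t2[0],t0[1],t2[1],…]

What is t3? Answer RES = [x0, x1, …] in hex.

→ t0 |d1|ba|25|df|c9|dc|d6|d6|
→ t1 |d1|ba|0d|a8|c9|74|d6|ed|
→ t2 |ba|a8|c9|a8|ba|a8|74|a8|
→ t3 |d1|ba|ba|a8|25|c9|df|a8|

RES = [ 0xd1  0xba  0xba  0xa8  0x25  0xc9  0xdf  0xa8 ]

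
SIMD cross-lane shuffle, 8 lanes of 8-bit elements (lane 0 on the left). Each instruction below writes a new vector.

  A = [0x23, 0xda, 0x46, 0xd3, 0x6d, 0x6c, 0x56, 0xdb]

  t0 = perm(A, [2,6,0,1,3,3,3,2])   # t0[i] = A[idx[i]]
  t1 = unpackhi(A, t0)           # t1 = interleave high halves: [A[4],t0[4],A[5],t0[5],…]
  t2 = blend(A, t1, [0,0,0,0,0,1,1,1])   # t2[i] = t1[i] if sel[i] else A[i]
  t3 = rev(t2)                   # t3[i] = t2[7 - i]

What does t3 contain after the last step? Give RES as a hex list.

→ t0 |46|56|23|da|d3|d3|d3|46|
→ t1 |6d|d3|6c|d3|56|d3|db|46|
→ t2 |23|da|46|d3|6d|d3|db|46|
→ t3 |46|db|d3|6d|d3|46|da|23|

RES = [ 0x46  0xdb  0xd3  0x6d  0xd3  0x46  0xda  0x23 ]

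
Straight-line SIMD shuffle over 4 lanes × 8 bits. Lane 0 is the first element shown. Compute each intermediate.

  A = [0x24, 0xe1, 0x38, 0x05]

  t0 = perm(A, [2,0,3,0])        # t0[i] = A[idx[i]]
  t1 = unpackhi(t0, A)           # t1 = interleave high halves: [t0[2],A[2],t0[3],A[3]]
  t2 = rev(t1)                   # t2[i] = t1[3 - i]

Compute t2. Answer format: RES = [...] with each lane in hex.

RES = [0x05, 0x24, 0x38, 0x05]

→ t0 |38|24|05|24|
→ t1 |05|38|24|05|
→ t2 |05|24|38|05|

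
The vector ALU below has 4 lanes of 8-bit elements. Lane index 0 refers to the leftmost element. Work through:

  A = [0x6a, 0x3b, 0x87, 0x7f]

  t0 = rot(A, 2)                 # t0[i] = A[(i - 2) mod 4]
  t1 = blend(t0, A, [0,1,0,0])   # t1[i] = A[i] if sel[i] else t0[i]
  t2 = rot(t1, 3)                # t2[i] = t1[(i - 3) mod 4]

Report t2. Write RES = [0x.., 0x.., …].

  t0: 87 7f 6a 3b
  t1: 87 3b 6a 3b
  t2: 3b 6a 3b 87

RES = [0x3b, 0x6a, 0x3b, 0x87]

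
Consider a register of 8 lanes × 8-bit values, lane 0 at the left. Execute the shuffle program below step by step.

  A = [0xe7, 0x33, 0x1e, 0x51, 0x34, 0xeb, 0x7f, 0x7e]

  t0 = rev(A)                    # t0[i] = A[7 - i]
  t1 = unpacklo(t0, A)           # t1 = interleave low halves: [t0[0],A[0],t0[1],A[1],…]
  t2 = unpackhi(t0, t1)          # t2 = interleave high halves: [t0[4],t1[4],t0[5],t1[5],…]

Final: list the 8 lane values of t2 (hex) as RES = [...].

t0 = [0x7e, 0x7f, 0xeb, 0x34, 0x51, 0x1e, 0x33, 0xe7]
t1 = [0x7e, 0xe7, 0x7f, 0x33, 0xeb, 0x1e, 0x34, 0x51]
t2 = [0x51, 0xeb, 0x1e, 0x1e, 0x33, 0x34, 0xe7, 0x51]

RES = [0x51, 0xeb, 0x1e, 0x1e, 0x33, 0x34, 0xe7, 0x51]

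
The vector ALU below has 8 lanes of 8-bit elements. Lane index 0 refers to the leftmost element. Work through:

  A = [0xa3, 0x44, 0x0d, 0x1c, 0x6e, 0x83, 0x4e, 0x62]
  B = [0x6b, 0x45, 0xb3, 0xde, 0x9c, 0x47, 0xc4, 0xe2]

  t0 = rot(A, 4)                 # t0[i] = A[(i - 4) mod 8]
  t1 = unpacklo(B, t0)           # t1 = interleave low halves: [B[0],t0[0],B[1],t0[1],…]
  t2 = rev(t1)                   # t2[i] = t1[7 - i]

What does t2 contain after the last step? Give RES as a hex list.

t0 = [0x6e, 0x83, 0x4e, 0x62, 0xa3, 0x44, 0x0d, 0x1c]
t1 = [0x6b, 0x6e, 0x45, 0x83, 0xb3, 0x4e, 0xde, 0x62]
t2 = [0x62, 0xde, 0x4e, 0xb3, 0x83, 0x45, 0x6e, 0x6b]

RES = [0x62, 0xde, 0x4e, 0xb3, 0x83, 0x45, 0x6e, 0x6b]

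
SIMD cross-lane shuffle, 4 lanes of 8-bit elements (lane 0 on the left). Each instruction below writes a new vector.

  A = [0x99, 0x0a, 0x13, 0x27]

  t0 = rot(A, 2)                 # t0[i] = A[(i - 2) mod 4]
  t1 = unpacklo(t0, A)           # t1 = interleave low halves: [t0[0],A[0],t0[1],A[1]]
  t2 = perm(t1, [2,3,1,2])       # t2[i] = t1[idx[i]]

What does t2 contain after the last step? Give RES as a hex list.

→ t0 |13|27|99|0a|
→ t1 |13|99|27|0a|
→ t2 |27|0a|99|27|

RES = [ 0x27  0x0a  0x99  0x27 ]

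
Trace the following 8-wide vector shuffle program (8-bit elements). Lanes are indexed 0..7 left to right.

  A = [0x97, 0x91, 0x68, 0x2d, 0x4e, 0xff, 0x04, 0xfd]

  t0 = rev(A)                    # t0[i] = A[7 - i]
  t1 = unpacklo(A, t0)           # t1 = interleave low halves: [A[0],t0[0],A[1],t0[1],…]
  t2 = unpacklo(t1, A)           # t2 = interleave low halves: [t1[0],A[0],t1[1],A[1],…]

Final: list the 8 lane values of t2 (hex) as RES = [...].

RES = [ 0x97  0x97  0xfd  0x91  0x91  0x68  0x04  0x2d ]

→ t0 |fd|04|ff|4e|2d|68|91|97|
→ t1 |97|fd|91|04|68|ff|2d|4e|
→ t2 |97|97|fd|91|91|68|04|2d|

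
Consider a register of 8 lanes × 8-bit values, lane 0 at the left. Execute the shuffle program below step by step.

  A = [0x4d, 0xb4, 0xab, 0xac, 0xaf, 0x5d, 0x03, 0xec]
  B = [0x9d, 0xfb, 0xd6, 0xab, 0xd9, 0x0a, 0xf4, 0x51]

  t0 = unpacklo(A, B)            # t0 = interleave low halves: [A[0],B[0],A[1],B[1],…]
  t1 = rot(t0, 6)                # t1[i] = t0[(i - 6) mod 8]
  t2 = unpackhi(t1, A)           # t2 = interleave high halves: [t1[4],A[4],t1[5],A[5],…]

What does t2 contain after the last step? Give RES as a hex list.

RES = [ 0xac  0xaf  0xab  0x5d  0x4d  0x03  0x9d  0xec ]

→ t0 |4d|9d|b4|fb|ab|d6|ac|ab|
→ t1 |b4|fb|ab|d6|ac|ab|4d|9d|
→ t2 |ac|af|ab|5d|4d|03|9d|ec|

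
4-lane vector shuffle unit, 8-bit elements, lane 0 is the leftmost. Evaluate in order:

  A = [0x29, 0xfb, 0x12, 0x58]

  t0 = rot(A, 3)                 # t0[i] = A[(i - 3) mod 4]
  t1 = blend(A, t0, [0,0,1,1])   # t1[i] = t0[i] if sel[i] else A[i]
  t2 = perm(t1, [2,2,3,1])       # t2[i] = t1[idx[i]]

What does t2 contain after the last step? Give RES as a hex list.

t0 = [0xfb, 0x12, 0x58, 0x29]
t1 = [0x29, 0xfb, 0x58, 0x29]
t2 = [0x58, 0x58, 0x29, 0xfb]

RES = [ 0x58  0x58  0x29  0xfb ]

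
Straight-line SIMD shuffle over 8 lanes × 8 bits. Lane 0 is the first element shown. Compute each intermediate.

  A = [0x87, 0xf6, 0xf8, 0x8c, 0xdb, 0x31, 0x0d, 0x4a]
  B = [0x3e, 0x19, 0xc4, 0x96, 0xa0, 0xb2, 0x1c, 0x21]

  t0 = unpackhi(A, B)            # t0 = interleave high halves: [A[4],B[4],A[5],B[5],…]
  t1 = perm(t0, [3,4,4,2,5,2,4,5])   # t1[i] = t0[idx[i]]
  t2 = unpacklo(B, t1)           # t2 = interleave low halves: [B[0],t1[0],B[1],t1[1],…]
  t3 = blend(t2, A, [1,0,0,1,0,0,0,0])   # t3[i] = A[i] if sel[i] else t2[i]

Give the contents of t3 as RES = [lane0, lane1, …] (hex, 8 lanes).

RES = [ 0x87  0xb2  0x19  0x8c  0xc4  0x0d  0x96  0x31 ]

t0 = [0xdb, 0xa0, 0x31, 0xb2, 0x0d, 0x1c, 0x4a, 0x21]
t1 = [0xb2, 0x0d, 0x0d, 0x31, 0x1c, 0x31, 0x0d, 0x1c]
t2 = [0x3e, 0xb2, 0x19, 0x0d, 0xc4, 0x0d, 0x96, 0x31]
t3 = [0x87, 0xb2, 0x19, 0x8c, 0xc4, 0x0d, 0x96, 0x31]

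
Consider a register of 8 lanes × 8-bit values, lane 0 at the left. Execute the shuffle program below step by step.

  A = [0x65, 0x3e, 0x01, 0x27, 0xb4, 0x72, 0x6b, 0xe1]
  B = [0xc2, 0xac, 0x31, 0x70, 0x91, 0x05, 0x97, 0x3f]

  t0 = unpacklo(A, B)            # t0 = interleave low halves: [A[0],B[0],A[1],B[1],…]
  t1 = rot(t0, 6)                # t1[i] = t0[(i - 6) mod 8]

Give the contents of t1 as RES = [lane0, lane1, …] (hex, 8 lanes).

RES = [0x3e, 0xac, 0x01, 0x31, 0x27, 0x70, 0x65, 0xc2]

  t0: 65 c2 3e ac 01 31 27 70
  t1: 3e ac 01 31 27 70 65 c2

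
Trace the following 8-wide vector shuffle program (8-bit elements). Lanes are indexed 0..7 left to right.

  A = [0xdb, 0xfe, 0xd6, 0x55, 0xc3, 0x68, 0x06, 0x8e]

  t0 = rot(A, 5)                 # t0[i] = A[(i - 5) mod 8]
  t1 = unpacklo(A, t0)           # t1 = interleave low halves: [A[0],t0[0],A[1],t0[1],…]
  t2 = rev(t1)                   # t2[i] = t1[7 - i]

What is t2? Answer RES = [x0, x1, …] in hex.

t0 = [0x55, 0xc3, 0x68, 0x06, 0x8e, 0xdb, 0xfe, 0xd6]
t1 = [0xdb, 0x55, 0xfe, 0xc3, 0xd6, 0x68, 0x55, 0x06]
t2 = [0x06, 0x55, 0x68, 0xd6, 0xc3, 0xfe, 0x55, 0xdb]

RES = [ 0x06  0x55  0x68  0xd6  0xc3  0xfe  0x55  0xdb ]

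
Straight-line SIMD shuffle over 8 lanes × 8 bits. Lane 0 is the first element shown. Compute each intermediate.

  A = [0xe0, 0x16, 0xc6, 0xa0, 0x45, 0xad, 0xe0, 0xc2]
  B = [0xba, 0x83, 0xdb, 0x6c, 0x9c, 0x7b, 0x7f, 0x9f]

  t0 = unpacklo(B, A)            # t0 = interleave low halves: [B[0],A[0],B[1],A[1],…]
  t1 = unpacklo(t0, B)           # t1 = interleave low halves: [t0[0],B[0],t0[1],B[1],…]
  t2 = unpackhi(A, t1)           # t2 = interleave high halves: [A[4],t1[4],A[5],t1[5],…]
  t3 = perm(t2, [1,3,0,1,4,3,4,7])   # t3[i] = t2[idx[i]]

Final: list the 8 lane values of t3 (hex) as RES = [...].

RES = [0x83, 0xdb, 0x45, 0x83, 0xe0, 0xdb, 0xe0, 0x6c]

  t0: ba e0 83 16 db c6 6c a0
  t1: ba ba e0 83 83 db 16 6c
  t2: 45 83 ad db e0 16 c2 6c
  t3: 83 db 45 83 e0 db e0 6c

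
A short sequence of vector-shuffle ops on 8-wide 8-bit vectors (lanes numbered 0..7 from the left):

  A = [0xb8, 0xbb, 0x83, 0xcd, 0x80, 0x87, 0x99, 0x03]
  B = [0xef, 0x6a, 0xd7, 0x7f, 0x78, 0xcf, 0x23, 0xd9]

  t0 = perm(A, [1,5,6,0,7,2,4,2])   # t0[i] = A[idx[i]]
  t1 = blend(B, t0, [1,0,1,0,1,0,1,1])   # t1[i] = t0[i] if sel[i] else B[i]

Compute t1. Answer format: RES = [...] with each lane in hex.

RES = [0xbb, 0x6a, 0x99, 0x7f, 0x03, 0xcf, 0x80, 0x83]

t0 = [0xbb, 0x87, 0x99, 0xb8, 0x03, 0x83, 0x80, 0x83]
t1 = [0xbb, 0x6a, 0x99, 0x7f, 0x03, 0xcf, 0x80, 0x83]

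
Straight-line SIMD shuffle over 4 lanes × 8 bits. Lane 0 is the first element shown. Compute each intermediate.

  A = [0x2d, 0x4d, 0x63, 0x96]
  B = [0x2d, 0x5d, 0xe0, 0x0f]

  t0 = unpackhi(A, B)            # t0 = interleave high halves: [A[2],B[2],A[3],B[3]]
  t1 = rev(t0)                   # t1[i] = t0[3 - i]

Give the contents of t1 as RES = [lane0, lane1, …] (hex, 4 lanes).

→ t0 |63|e0|96|0f|
→ t1 |0f|96|e0|63|

RES = [0x0f, 0x96, 0xe0, 0x63]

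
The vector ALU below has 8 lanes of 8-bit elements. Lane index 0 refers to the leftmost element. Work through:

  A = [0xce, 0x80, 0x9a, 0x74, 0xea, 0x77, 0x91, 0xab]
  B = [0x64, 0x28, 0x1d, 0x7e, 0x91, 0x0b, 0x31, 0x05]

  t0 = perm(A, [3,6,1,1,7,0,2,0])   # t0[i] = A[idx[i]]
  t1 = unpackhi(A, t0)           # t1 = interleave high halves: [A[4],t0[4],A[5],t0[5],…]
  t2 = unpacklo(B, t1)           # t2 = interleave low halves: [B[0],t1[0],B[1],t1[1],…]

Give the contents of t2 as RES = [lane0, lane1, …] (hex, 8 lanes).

RES = [ 0x64  0xea  0x28  0xab  0x1d  0x77  0x7e  0xce ]

  t0: 74 91 80 80 ab ce 9a ce
  t1: ea ab 77 ce 91 9a ab ce
  t2: 64 ea 28 ab 1d 77 7e ce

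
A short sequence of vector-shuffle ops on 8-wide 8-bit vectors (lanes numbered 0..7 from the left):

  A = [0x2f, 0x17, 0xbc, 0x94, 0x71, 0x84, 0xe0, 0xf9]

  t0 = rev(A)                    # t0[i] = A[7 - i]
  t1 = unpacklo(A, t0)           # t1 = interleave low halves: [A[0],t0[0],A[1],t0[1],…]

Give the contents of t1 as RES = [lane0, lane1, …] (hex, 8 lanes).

RES = [0x2f, 0xf9, 0x17, 0xe0, 0xbc, 0x84, 0x94, 0x71]

t0 = [0xf9, 0xe0, 0x84, 0x71, 0x94, 0xbc, 0x17, 0x2f]
t1 = [0x2f, 0xf9, 0x17, 0xe0, 0xbc, 0x84, 0x94, 0x71]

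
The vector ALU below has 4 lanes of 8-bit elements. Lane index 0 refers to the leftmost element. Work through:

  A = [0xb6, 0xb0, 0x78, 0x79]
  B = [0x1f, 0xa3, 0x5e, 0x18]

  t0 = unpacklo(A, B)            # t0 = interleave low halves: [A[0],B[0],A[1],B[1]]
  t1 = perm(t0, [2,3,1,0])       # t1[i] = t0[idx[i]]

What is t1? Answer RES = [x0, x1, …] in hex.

t0 = [0xb6, 0x1f, 0xb0, 0xa3]
t1 = [0xb0, 0xa3, 0x1f, 0xb6]

RES = [0xb0, 0xa3, 0x1f, 0xb6]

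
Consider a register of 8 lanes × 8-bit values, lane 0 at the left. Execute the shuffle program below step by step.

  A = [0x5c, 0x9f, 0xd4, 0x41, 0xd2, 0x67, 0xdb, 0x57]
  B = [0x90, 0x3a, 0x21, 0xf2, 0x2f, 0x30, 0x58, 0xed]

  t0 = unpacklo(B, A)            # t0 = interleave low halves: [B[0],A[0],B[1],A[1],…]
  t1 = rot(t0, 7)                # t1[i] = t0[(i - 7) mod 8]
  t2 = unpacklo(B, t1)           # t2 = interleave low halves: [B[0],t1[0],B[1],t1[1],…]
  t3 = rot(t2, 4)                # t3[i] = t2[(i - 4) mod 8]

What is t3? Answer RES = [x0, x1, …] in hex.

→ t0 |90|5c|3a|9f|21|d4|f2|41|
→ t1 |5c|3a|9f|21|d4|f2|41|90|
→ t2 |90|5c|3a|3a|21|9f|f2|21|
→ t3 |21|9f|f2|21|90|5c|3a|3a|

RES = [ 0x21  0x9f  0xf2  0x21  0x90  0x5c  0x3a  0x3a ]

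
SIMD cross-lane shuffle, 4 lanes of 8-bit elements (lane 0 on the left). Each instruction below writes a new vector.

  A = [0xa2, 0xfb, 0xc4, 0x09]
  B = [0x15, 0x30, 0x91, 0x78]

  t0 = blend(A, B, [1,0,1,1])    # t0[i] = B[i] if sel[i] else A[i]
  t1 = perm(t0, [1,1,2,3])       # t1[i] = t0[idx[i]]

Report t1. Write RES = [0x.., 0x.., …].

RES = [0xfb, 0xfb, 0x91, 0x78]

  t0: 15 fb 91 78
  t1: fb fb 91 78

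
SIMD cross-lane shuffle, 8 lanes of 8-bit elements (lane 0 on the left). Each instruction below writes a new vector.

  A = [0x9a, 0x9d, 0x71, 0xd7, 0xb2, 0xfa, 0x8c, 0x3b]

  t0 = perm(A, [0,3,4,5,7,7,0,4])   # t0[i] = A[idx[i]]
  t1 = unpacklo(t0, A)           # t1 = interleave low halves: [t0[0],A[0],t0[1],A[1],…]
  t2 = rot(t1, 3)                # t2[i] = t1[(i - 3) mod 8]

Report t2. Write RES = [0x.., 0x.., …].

RES = [ 0x71  0xfa  0xd7  0x9a  0x9a  0xd7  0x9d  0xb2 ]

t0 = [0x9a, 0xd7, 0xb2, 0xfa, 0x3b, 0x3b, 0x9a, 0xb2]
t1 = [0x9a, 0x9a, 0xd7, 0x9d, 0xb2, 0x71, 0xfa, 0xd7]
t2 = [0x71, 0xfa, 0xd7, 0x9a, 0x9a, 0xd7, 0x9d, 0xb2]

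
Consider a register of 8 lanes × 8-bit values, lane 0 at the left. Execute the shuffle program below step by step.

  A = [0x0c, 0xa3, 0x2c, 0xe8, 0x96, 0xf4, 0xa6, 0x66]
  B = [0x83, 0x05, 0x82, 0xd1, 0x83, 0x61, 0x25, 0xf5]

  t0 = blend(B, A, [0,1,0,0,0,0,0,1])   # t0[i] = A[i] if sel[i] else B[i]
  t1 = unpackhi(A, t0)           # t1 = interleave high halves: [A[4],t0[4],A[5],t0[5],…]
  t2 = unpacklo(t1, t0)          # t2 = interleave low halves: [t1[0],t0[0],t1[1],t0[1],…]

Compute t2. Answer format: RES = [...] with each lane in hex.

→ t0 |83|a3|82|d1|83|61|25|66|
→ t1 |96|83|f4|61|a6|25|66|66|
→ t2 |96|83|83|a3|f4|82|61|d1|

RES = [ 0x96  0x83  0x83  0xa3  0xf4  0x82  0x61  0xd1 ]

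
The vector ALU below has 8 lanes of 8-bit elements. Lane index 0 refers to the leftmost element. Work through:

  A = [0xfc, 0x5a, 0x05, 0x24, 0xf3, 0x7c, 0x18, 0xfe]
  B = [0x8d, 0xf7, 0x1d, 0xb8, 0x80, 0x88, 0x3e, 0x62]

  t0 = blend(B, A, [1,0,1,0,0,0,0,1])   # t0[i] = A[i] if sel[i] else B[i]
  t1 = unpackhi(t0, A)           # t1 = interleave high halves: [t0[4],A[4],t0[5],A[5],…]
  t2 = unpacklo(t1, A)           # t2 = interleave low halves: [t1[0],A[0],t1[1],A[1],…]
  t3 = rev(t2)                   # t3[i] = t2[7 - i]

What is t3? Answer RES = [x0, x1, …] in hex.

t0 = [0xfc, 0xf7, 0x05, 0xb8, 0x80, 0x88, 0x3e, 0xfe]
t1 = [0x80, 0xf3, 0x88, 0x7c, 0x3e, 0x18, 0xfe, 0xfe]
t2 = [0x80, 0xfc, 0xf3, 0x5a, 0x88, 0x05, 0x7c, 0x24]
t3 = [0x24, 0x7c, 0x05, 0x88, 0x5a, 0xf3, 0xfc, 0x80]

RES = [ 0x24  0x7c  0x05  0x88  0x5a  0xf3  0xfc  0x80 ]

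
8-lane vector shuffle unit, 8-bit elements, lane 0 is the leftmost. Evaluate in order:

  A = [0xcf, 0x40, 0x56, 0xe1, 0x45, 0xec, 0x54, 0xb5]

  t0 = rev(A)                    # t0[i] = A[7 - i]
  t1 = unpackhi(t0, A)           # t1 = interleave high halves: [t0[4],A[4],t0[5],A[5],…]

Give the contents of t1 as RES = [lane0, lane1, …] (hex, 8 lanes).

RES = [0xe1, 0x45, 0x56, 0xec, 0x40, 0x54, 0xcf, 0xb5]

  t0: b5 54 ec 45 e1 56 40 cf
  t1: e1 45 56 ec 40 54 cf b5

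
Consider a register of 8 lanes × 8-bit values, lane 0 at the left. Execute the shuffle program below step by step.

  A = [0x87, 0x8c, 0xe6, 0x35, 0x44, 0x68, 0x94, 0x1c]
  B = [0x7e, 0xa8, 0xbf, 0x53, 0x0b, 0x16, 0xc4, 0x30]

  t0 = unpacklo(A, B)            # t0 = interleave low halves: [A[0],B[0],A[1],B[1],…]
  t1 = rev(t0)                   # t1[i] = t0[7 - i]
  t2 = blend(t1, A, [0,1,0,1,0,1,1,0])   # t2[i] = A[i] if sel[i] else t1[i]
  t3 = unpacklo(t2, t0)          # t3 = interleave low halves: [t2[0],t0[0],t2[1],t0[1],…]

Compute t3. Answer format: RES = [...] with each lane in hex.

RES = [0x53, 0x87, 0x8c, 0x7e, 0xbf, 0x8c, 0x35, 0xa8]

→ t0 |87|7e|8c|a8|e6|bf|35|53|
→ t1 |53|35|bf|e6|a8|8c|7e|87|
→ t2 |53|8c|bf|35|a8|68|94|87|
→ t3 |53|87|8c|7e|bf|8c|35|a8|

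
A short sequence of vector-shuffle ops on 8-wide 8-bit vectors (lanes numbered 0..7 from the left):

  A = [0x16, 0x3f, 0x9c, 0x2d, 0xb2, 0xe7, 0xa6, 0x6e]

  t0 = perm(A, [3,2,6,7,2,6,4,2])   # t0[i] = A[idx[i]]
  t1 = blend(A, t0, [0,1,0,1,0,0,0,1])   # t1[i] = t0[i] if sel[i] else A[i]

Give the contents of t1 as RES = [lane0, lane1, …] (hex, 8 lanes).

RES = [0x16, 0x9c, 0x9c, 0x6e, 0xb2, 0xe7, 0xa6, 0x9c]

→ t0 |2d|9c|a6|6e|9c|a6|b2|9c|
→ t1 |16|9c|9c|6e|b2|e7|a6|9c|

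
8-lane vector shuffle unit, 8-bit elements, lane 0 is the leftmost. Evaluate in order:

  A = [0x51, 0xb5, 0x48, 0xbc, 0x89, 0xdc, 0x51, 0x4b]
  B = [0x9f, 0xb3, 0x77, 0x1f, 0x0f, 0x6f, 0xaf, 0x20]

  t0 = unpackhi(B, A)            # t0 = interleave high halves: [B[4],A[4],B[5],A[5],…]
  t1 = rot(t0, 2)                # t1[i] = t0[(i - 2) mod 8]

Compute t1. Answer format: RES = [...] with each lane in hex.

  t0: 0f 89 6f dc af 51 20 4b
  t1: 20 4b 0f 89 6f dc af 51

RES = [ 0x20  0x4b  0x0f  0x89  0x6f  0xdc  0xaf  0x51 ]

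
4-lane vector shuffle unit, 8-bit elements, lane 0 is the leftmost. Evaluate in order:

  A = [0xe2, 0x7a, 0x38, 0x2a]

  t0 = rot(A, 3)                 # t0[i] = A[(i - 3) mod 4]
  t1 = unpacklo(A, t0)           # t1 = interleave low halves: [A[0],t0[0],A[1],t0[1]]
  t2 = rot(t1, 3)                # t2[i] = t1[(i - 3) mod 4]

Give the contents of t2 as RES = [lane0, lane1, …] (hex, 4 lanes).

t0 = [0x7a, 0x38, 0x2a, 0xe2]
t1 = [0xe2, 0x7a, 0x7a, 0x38]
t2 = [0x7a, 0x7a, 0x38, 0xe2]

RES = [0x7a, 0x7a, 0x38, 0xe2]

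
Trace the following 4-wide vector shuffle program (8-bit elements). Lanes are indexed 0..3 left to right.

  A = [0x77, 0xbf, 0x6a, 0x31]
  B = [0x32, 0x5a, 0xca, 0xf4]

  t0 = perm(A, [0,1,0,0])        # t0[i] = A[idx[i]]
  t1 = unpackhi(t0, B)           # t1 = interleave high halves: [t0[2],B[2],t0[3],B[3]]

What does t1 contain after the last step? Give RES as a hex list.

  t0: 77 bf 77 77
  t1: 77 ca 77 f4

RES = [0x77, 0xca, 0x77, 0xf4]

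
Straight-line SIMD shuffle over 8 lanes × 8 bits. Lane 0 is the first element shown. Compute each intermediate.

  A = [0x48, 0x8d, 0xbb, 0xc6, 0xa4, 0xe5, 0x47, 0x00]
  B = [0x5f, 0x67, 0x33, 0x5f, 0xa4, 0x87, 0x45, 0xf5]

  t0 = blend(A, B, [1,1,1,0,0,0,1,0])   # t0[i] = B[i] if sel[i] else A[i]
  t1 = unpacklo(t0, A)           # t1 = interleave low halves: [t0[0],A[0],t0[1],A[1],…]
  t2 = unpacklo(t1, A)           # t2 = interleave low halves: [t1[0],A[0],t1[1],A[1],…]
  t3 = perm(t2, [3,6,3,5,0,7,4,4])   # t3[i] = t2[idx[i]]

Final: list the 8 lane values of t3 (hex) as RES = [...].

RES = [ 0x8d  0x8d  0x8d  0xbb  0x5f  0xc6  0x67  0x67 ]

t0 = [0x5f, 0x67, 0x33, 0xc6, 0xa4, 0xe5, 0x45, 0x00]
t1 = [0x5f, 0x48, 0x67, 0x8d, 0x33, 0xbb, 0xc6, 0xc6]
t2 = [0x5f, 0x48, 0x48, 0x8d, 0x67, 0xbb, 0x8d, 0xc6]
t3 = [0x8d, 0x8d, 0x8d, 0xbb, 0x5f, 0xc6, 0x67, 0x67]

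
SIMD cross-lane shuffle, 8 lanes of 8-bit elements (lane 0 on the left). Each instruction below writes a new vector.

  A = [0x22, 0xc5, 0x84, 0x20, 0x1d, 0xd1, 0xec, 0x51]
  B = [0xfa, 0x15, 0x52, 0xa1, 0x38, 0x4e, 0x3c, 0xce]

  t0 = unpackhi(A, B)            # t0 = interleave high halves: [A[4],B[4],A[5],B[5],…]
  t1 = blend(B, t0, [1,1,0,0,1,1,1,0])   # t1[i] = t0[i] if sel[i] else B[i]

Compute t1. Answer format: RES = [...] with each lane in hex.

t0 = [0x1d, 0x38, 0xd1, 0x4e, 0xec, 0x3c, 0x51, 0xce]
t1 = [0x1d, 0x38, 0x52, 0xa1, 0xec, 0x3c, 0x51, 0xce]

RES = [0x1d, 0x38, 0x52, 0xa1, 0xec, 0x3c, 0x51, 0xce]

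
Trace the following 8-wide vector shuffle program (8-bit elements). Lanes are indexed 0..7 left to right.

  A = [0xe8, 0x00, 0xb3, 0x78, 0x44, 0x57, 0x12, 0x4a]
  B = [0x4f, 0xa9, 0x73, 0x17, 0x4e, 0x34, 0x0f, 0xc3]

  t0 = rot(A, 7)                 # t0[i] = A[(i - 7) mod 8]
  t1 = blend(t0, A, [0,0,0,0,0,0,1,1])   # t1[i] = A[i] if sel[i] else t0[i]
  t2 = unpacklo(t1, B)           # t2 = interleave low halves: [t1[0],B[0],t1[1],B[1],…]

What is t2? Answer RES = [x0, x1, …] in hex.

RES = [0x00, 0x4f, 0xb3, 0xa9, 0x78, 0x73, 0x44, 0x17]

→ t0 |00|b3|78|44|57|12|4a|e8|
→ t1 |00|b3|78|44|57|12|12|4a|
→ t2 |00|4f|b3|a9|78|73|44|17|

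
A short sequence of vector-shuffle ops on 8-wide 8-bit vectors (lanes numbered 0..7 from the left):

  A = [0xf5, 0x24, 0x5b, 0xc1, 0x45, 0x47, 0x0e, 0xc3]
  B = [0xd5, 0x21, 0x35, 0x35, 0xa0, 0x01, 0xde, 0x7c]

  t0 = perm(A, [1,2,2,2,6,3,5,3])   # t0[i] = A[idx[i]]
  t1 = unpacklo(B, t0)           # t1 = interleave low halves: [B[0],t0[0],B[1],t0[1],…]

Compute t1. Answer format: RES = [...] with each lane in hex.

RES = [ 0xd5  0x24  0x21  0x5b  0x35  0x5b  0x35  0x5b ]

→ t0 |24|5b|5b|5b|0e|c1|47|c1|
→ t1 |d5|24|21|5b|35|5b|35|5b|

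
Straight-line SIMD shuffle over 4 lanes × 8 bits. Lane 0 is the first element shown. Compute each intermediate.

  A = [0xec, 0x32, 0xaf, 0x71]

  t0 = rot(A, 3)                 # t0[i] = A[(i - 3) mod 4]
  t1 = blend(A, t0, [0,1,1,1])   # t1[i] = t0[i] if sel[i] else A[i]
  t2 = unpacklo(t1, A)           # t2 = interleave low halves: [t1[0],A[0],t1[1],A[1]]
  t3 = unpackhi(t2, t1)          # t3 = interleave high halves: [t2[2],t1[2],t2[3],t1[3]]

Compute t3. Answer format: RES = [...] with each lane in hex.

t0 = [0x32, 0xaf, 0x71, 0xec]
t1 = [0xec, 0xaf, 0x71, 0xec]
t2 = [0xec, 0xec, 0xaf, 0x32]
t3 = [0xaf, 0x71, 0x32, 0xec]

RES = [0xaf, 0x71, 0x32, 0xec]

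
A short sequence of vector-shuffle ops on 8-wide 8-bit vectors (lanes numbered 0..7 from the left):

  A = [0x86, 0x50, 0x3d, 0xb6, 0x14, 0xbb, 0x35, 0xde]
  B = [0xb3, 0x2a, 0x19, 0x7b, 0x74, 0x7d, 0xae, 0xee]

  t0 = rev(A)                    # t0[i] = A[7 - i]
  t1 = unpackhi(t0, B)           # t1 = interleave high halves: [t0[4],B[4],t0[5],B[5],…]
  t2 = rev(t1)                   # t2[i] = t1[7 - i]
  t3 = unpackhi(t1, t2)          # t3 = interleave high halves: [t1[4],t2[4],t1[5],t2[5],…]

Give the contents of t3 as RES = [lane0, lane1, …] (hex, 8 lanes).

  t0: de 35 bb 14 b6 3d 50 86
  t1: b6 74 3d 7d 50 ae 86 ee
  t2: ee 86 ae 50 7d 3d 74 b6
  t3: 50 7d ae 3d 86 74 ee b6

RES = [ 0x50  0x7d  0xae  0x3d  0x86  0x74  0xee  0xb6 ]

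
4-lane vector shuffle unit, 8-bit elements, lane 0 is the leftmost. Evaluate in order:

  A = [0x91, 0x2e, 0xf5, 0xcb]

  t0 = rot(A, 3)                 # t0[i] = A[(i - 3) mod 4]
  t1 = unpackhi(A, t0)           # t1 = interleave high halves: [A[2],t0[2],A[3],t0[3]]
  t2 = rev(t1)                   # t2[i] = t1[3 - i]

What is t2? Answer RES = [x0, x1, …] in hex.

RES = [ 0x91  0xcb  0xcb  0xf5 ]

→ t0 |2e|f5|cb|91|
→ t1 |f5|cb|cb|91|
→ t2 |91|cb|cb|f5|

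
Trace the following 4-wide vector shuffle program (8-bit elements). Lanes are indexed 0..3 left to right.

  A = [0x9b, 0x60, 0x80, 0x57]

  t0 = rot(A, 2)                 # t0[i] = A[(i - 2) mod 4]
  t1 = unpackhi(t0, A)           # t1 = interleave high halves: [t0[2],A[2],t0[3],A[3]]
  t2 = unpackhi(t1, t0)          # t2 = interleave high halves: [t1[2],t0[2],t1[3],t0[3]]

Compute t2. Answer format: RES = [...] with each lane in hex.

RES = [0x60, 0x9b, 0x57, 0x60]

→ t0 |80|57|9b|60|
→ t1 |9b|80|60|57|
→ t2 |60|9b|57|60|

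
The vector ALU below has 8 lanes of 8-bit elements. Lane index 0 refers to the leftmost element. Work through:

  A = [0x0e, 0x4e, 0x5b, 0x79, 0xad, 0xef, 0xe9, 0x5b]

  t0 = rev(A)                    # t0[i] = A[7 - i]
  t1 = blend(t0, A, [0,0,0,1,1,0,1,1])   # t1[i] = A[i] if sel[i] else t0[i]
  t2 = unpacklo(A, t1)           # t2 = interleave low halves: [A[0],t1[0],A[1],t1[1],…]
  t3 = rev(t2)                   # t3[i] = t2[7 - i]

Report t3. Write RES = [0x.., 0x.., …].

  t0: 5b e9 ef ad 79 5b 4e 0e
  t1: 5b e9 ef 79 ad 5b e9 5b
  t2: 0e 5b 4e e9 5b ef 79 79
  t3: 79 79 ef 5b e9 4e 5b 0e

RES = [0x79, 0x79, 0xef, 0x5b, 0xe9, 0x4e, 0x5b, 0x0e]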